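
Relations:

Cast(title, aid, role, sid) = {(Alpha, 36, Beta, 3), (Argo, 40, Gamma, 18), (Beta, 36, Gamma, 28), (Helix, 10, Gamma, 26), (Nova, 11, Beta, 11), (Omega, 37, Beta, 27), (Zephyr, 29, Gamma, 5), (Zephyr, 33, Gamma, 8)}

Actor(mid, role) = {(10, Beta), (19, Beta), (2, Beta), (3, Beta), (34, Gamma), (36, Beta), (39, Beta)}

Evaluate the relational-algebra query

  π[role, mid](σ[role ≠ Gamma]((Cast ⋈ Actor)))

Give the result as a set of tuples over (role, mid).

Joining Cast and Actor on role yields {(Alpha, 36, Beta, 3, 10), (Alpha, 36, Beta, 3, 19), (Alpha, 36, Beta, 3, 2), (Alpha, 36, Beta, 3, 3), (Alpha, 36, Beta, 3, 36), (Alpha, 36, Beta, 3, 39), (Argo, 40, Gamma, 18, 34), (Beta, 36, Gamma, 28, 34), (Helix, 10, Gamma, 26, 34), (Nova, 11, Beta, 11, 10), (Nova, 11, Beta, 11, 19), (Nova, 11, Beta, 11, 2), (Nova, 11, Beta, 11, 3), (Nova, 11, Beta, 11, 36), (Nova, 11, Beta, 11, 39), (Omega, 37, Beta, 27, 10), (Omega, 37, Beta, 27, 19), (Omega, 37, Beta, 27, 2), (Omega, 37, Beta, 27, 3), (Omega, 37, Beta, 27, 36), (Omega, 37, Beta, 27, 39), (Zephyr, 29, Gamma, 5, 34), (Zephyr, 33, Gamma, 8, 34)}.
σ[role ≠ Gamma]: keep tuples satisfying role ≠ Gamma → {(Alpha, 36, Beta, 3, 10), (Alpha, 36, Beta, 3, 19), (Alpha, 36, Beta, 3, 2), (Alpha, 36, Beta, 3, 3), (Alpha, 36, Beta, 3, 36), (Alpha, 36, Beta, 3, 39), (Nova, 11, Beta, 11, 10), (Nova, 11, Beta, 11, 19), (Nova, 11, Beta, 11, 2), (Nova, 11, Beta, 11, 3), (Nova, 11, Beta, 11, 36), (Nova, 11, Beta, 11, 39), (Omega, 37, Beta, 27, 10), (Omega, 37, Beta, 27, 19), (Omega, 37, Beta, 27, 2), (Omega, 37, Beta, 27, 3), (Omega, 37, Beta, 27, 36), (Omega, 37, Beta, 27, 39)}
Projecting to role, mid (12 duplicate(s) eliminated): {(Beta, 10), (Beta, 19), (Beta, 2), (Beta, 3), (Beta, 36), (Beta, 39)}

{(Beta, 10), (Beta, 19), (Beta, 2), (Beta, 3), (Beta, 36), (Beta, 39)}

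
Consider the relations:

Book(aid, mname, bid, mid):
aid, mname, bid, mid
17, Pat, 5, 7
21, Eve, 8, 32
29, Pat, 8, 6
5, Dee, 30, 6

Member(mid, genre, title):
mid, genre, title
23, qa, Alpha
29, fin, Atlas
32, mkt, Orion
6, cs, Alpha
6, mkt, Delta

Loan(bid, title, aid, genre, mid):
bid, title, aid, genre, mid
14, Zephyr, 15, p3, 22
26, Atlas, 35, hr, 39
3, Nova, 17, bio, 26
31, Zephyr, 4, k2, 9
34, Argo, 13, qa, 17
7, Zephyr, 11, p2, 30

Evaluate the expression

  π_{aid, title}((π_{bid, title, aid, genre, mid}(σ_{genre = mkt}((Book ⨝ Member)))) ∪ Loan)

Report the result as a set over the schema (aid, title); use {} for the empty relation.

{(11, Zephyr), (13, Argo), (15, Zephyr), (17, Nova), (21, Orion), (29, Delta), (35, Atlas), (4, Zephyr), (5, Delta)}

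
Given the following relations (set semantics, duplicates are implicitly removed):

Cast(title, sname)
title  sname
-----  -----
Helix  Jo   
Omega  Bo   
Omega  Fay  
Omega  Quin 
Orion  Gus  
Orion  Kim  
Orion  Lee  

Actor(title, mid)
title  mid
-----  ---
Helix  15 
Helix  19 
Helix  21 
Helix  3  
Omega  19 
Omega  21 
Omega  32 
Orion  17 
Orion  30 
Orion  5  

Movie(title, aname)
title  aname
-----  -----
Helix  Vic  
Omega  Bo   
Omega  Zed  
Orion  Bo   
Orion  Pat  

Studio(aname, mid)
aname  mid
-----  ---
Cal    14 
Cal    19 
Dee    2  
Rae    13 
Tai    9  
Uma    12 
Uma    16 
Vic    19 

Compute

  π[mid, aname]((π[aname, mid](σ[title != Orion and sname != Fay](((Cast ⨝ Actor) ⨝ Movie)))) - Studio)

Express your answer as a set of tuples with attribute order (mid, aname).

{(15, Vic), (19, Bo), (19, Zed), (21, Bo), (21, Vic), (21, Zed), (3, Vic), (32, Bo), (32, Zed)}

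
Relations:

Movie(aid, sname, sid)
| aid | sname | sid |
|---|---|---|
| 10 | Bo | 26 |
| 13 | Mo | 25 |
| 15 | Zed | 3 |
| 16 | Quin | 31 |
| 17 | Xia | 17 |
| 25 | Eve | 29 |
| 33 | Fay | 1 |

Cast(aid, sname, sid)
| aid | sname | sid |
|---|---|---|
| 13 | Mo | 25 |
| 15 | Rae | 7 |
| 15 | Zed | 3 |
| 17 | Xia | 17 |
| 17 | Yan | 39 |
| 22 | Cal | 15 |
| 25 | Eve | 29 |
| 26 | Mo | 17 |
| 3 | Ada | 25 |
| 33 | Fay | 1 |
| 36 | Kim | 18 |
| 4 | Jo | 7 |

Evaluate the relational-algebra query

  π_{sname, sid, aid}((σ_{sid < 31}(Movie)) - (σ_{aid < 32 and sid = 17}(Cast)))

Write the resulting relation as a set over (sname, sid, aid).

σ[sid < 31]: keep tuples satisfying sid < 31 → {(10, Bo, 26), (13, Mo, 25), (15, Zed, 3), (17, Xia, 17), (25, Eve, 29), (33, Fay, 1)}
σ[aid < 32 and sid = 17]: keep tuples satisfying aid < 32 and sid = 17 → {(17, Xia, 17), (26, Mo, 17)}
Set difference of the two operands is {(10, Bo, 26), (13, Mo, 25), (15, Zed, 3), (25, Eve, 29), (33, Fay, 1)}.
π[sname, sid, aid]: project onto (sname, sid, aid) → {(Bo, 26, 10), (Eve, 29, 25), (Fay, 1, 33), (Mo, 25, 13), (Zed, 3, 15)}

{(Bo, 26, 10), (Eve, 29, 25), (Fay, 1, 33), (Mo, 25, 13), (Zed, 3, 15)}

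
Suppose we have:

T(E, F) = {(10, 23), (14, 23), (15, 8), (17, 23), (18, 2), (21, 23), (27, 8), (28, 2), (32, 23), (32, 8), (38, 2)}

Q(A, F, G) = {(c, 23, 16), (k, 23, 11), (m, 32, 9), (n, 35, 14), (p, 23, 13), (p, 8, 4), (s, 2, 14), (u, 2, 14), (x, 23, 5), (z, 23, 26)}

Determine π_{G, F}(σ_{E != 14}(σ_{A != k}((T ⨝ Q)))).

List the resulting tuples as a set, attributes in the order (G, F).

{(13, 23), (14, 2), (16, 23), (26, 23), (4, 8), (5, 23)}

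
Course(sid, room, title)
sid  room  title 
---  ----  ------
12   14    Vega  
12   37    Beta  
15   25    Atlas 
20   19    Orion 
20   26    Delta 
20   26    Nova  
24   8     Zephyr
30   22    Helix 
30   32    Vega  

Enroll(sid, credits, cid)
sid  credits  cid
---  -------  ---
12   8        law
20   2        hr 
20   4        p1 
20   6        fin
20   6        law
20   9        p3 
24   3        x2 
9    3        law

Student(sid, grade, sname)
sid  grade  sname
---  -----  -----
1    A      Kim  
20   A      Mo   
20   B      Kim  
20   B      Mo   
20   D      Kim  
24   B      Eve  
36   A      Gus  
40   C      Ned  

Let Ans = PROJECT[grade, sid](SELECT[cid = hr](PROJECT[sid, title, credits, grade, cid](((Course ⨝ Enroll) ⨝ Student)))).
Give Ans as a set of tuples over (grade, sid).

{(A, 20), (B, 20), (D, 20)}

Natural join on sid: {(12, 14, Vega, 8, law), (12, 37, Beta, 8, law), (20, 19, Orion, 2, hr), (20, 19, Orion, 4, p1), (20, 19, Orion, 6, fin), (20, 19, Orion, 6, law), (20, 19, Orion, 9, p3), (20, 26, Delta, 2, hr), (20, 26, Delta, 4, p1), (20, 26, Delta, 6, fin), (20, 26, Delta, 6, law), (20, 26, Delta, 9, p3), (20, 26, Nova, 2, hr), (20, 26, Nova, 4, p1), (20, 26, Nova, 6, fin), (20, 26, Nova, 6, law), (20, 26, Nova, 9, p3), (24, 8, Zephyr, 3, x2)}
Natural join on sid: {(20, 19, Orion, 2, hr, A, Mo), (20, 19, Orion, 2, hr, B, Kim), (20, 19, Orion, 2, hr, B, Mo), (20, 19, Orion, 2, hr, D, Kim), (20, 19, Orion, 4, p1, A, Mo), (20, 19, Orion, 4, p1, B, Kim), (20, 19, Orion, 4, p1, B, Mo), (20, 19, Orion, 4, p1, D, Kim), (20, 19, Orion, 6, fin, A, Mo), (20, 19, Orion, 6, fin, B, Kim), (20, 19, Orion, 6, fin, B, Mo), (20, 19, Orion, 6, fin, D, Kim), (20, 19, Orion, 6, law, A, Mo), (20, 19, Orion, 6, law, B, Kim), (20, 19, Orion, 6, law, B, Mo), (20, 19, Orion, 6, law, D, Kim), (20, 19, Orion, 9, p3, A, Mo), (20, 19, Orion, 9, p3, B, Kim), (20, 19, Orion, 9, p3, B, Mo), (20, 19, Orion, 9, p3, D, Kim), (20, 26, Delta, 2, hr, A, Mo), (20, 26, Delta, 2, hr, B, Kim), (20, 26, Delta, 2, hr, B, Mo), (20, 26, Delta, 2, hr, D, Kim), (20, 26, Delta, 4, p1, A, Mo), (20, 26, Delta, 4, p1, B, Kim), (20, 26, Delta, 4, p1, B, Mo), (20, 26, Delta, 4, p1, D, Kim), (20, 26, Delta, 6, fin, A, Mo), (20, 26, Delta, 6, fin, B, Kim), (20, 26, Delta, 6, fin, B, Mo), (20, 26, Delta, 6, fin, D, Kim), (20, 26, Delta, 6, law, A, Mo), (20, 26, Delta, 6, law, B, Kim), (20, 26, Delta, 6, law, B, Mo), (20, 26, Delta, 6, law, D, Kim), (20, 26, Delta, 9, p3, A, Mo), (20, 26, Delta, 9, p3, B, Kim), (20, 26, Delta, 9, p3, B, Mo), (20, 26, Delta, 9, p3, D, Kim), (20, 26, Nova, 2, hr, A, Mo), (20, 26, Nova, 2, hr, B, Kim), (20, 26, Nova, 2, hr, B, Mo), (20, 26, Nova, 2, hr, D, Kim), (20, 26, Nova, 4, p1, A, Mo), (20, 26, Nova, 4, p1, B, Kim), (20, 26, Nova, 4, p1, B, Mo), (20, 26, Nova, 4, p1, D, Kim), (20, 26, Nova, 6, fin, A, Mo), (20, 26, Nova, 6, fin, B, Kim), (20, 26, Nova, 6, fin, B, Mo), (20, 26, Nova, 6, fin, D, Kim), (20, 26, Nova, 6, law, A, Mo), (20, 26, Nova, 6, law, B, Kim), (20, 26, Nova, 6, law, B, Mo), (20, 26, Nova, 6, law, D, Kim), (20, 26, Nova, 9, p3, A, Mo), (20, 26, Nova, 9, p3, B, Kim), (20, 26, Nova, 9, p3, B, Mo), (20, 26, Nova, 9, p3, D, Kim), (24, 8, Zephyr, 3, x2, B, Eve)}
π[sid, title, credits, grade, cid]: project onto (sid, title, credits, grade, cid) (15 duplicate(s) eliminated) → {(20, Delta, 2, A, hr), (20, Delta, 2, B, hr), (20, Delta, 2, D, hr), (20, Delta, 4, A, p1), (20, Delta, 4, B, p1), (20, Delta, 4, D, p1), (20, Delta, 6, A, fin), (20, Delta, 6, A, law), (20, Delta, 6, B, fin), (20, Delta, 6, B, law), (20, Delta, 6, D, fin), (20, Delta, 6, D, law), (20, Delta, 9, A, p3), (20, Delta, 9, B, p3), (20, Delta, 9, D, p3), (20, Nova, 2, A, hr), (20, Nova, 2, B, hr), (20, Nova, 2, D, hr), (20, Nova, 4, A, p1), (20, Nova, 4, B, p1), (20, Nova, 4, D, p1), (20, Nova, 6, A, fin), (20, Nova, 6, A, law), (20, Nova, 6, B, fin), (20, Nova, 6, B, law), (20, Nova, 6, D, fin), (20, Nova, 6, D, law), (20, Nova, 9, A, p3), (20, Nova, 9, B, p3), (20, Nova, 9, D, p3), (20, Orion, 2, A, hr), (20, Orion, 2, B, hr), (20, Orion, 2, D, hr), (20, Orion, 4, A, p1), (20, Orion, 4, B, p1), (20, Orion, 4, D, p1), (20, Orion, 6, A, fin), (20, Orion, 6, A, law), (20, Orion, 6, B, fin), (20, Orion, 6, B, law), (20, Orion, 6, D, fin), (20, Orion, 6, D, law), (20, Orion, 9, A, p3), (20, Orion, 9, B, p3), (20, Orion, 9, D, p3), (24, Zephyr, 3, B, x2)}
Apply σ_{cid = hr}; surviving tuples: {(20, Delta, 2, A, hr), (20, Delta, 2, B, hr), (20, Delta, 2, D, hr), (20, Nova, 2, A, hr), (20, Nova, 2, B, hr), (20, Nova, 2, D, hr), (20, Orion, 2, A, hr), (20, Orion, 2, B, hr), (20, Orion, 2, D, hr)}
π[grade, sid]: project onto (grade, sid) (6 duplicate(s) eliminated) → {(A, 20), (B, 20), (D, 20)}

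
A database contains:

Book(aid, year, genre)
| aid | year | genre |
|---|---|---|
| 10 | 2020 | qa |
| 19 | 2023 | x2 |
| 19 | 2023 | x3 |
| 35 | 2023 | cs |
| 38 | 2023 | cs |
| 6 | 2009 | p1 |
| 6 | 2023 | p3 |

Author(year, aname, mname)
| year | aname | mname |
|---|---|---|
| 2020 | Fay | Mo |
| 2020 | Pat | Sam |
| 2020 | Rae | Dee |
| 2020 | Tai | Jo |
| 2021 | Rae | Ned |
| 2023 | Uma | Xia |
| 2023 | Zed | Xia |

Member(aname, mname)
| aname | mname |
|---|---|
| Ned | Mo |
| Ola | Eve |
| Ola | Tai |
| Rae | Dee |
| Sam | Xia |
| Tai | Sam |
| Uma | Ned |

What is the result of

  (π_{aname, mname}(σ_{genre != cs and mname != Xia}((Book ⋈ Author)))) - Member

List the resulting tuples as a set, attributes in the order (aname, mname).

{(Fay, Mo), (Pat, Sam), (Tai, Jo)}

Book ⋈ Author (natural join on year): {(10, 2020, qa, Fay, Mo), (10, 2020, qa, Pat, Sam), (10, 2020, qa, Rae, Dee), (10, 2020, qa, Tai, Jo), (19, 2023, x2, Uma, Xia), (19, 2023, x2, Zed, Xia), (19, 2023, x3, Uma, Xia), (19, 2023, x3, Zed, Xia), (35, 2023, cs, Uma, Xia), (35, 2023, cs, Zed, Xia), (38, 2023, cs, Uma, Xia), (38, 2023, cs, Zed, Xia), (6, 2023, p3, Uma, Xia), (6, 2023, p3, Zed, Xia)}
Apply σ_{genre != cs and mname != Xia}; surviving tuples: {(10, 2020, qa, Fay, Mo), (10, 2020, qa, Pat, Sam), (10, 2020, qa, Rae, Dee), (10, 2020, qa, Tai, Jo)}
Projecting to aname, mname: {(Fay, Mo), (Pat, Sam), (Rae, Dee), (Tai, Jo)}
Difference: {(Fay, Mo), (Pat, Sam), (Rae, Dee), (Tai, Jo)} with {(Ned, Mo), (Ola, Eve), (Ola, Tai), (Rae, Dee), (Sam, Xia), (Tai, Sam), (Uma, Ned)} → {(Fay, Mo), (Pat, Sam), (Tai, Jo)}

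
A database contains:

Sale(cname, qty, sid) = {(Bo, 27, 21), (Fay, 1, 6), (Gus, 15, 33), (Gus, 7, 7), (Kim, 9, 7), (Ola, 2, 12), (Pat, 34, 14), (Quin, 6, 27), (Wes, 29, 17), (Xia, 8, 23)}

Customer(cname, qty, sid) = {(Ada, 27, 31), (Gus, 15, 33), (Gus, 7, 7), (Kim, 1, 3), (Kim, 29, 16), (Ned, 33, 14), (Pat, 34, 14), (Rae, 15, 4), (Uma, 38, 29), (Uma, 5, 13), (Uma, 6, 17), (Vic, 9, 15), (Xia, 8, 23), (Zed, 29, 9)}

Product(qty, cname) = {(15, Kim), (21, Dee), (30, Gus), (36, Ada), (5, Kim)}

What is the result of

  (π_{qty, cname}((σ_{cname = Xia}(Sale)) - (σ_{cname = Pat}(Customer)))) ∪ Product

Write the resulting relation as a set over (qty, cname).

Apply σ_{cname = Xia}; surviving tuples: {(Xia, 8, 23)}
Apply σ_{cname = Pat}; surviving tuples: {(Pat, 34, 14)}
Set difference of the two operands is {(Xia, 8, 23)}.
π[qty, cname]: project onto (qty, cname) → {(8, Xia)}
Set union of the two operands is {(15, Kim), (21, Dee), (30, Gus), (36, Ada), (5, Kim), (8, Xia)}.

{(15, Kim), (21, Dee), (30, Gus), (36, Ada), (5, Kim), (8, Xia)}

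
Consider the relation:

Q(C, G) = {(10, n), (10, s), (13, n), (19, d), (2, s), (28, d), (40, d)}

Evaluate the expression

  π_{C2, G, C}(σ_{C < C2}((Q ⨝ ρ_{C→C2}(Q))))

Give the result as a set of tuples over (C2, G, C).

{(10, s, 2), (13, n, 10), (28, d, 19), (40, d, 19), (40, d, 28)}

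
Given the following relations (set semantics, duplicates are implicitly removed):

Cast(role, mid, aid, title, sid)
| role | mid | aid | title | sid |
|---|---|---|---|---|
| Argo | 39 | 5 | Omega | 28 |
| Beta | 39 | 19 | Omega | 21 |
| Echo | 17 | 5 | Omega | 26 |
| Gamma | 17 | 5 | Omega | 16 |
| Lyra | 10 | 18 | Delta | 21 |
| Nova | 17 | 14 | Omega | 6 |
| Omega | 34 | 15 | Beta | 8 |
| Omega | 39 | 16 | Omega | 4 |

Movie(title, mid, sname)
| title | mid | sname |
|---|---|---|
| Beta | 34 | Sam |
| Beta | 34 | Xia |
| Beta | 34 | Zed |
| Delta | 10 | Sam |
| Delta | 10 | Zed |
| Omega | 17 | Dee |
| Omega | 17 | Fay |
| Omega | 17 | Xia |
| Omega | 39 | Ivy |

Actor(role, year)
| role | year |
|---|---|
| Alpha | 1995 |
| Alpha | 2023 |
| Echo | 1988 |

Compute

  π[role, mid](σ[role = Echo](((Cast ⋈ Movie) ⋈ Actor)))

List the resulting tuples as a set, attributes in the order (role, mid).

{(Echo, 17)}

Cast ⋈ Movie (natural join on mid, title): {(Argo, 39, 5, Omega, 28, Ivy), (Beta, 39, 19, Omega, 21, Ivy), (Echo, 17, 5, Omega, 26, Dee), (Echo, 17, 5, Omega, 26, Fay), (Echo, 17, 5, Omega, 26, Xia), (Gamma, 17, 5, Omega, 16, Dee), (Gamma, 17, 5, Omega, 16, Fay), (Gamma, 17, 5, Omega, 16, Xia), (Lyra, 10, 18, Delta, 21, Sam), (Lyra, 10, 18, Delta, 21, Zed), (Nova, 17, 14, Omega, 6, Dee), (Nova, 17, 14, Omega, 6, Fay), (Nova, 17, 14, Omega, 6, Xia), (Omega, 34, 15, Beta, 8, Sam), (Omega, 34, 15, Beta, 8, Xia), (Omega, 34, 15, Beta, 8, Zed), (Omega, 39, 16, Omega, 4, Ivy)}
(Cast ⋈ Movie) ⋈ Actor (natural join on role): {(Echo, 17, 5, Omega, 26, Dee, 1988), (Echo, 17, 5, Omega, 26, Fay, 1988), (Echo, 17, 5, Omega, 26, Xia, 1988)}
Filtering on role = Echo leaves {(Echo, 17, 5, Omega, 26, Dee, 1988), (Echo, 17, 5, Omega, 26, Fay, 1988), (Echo, 17, 5, Omega, 26, Xia, 1988)}.
π[role, mid]: project onto (role, mid) (2 duplicate(s) eliminated) → {(Echo, 17)}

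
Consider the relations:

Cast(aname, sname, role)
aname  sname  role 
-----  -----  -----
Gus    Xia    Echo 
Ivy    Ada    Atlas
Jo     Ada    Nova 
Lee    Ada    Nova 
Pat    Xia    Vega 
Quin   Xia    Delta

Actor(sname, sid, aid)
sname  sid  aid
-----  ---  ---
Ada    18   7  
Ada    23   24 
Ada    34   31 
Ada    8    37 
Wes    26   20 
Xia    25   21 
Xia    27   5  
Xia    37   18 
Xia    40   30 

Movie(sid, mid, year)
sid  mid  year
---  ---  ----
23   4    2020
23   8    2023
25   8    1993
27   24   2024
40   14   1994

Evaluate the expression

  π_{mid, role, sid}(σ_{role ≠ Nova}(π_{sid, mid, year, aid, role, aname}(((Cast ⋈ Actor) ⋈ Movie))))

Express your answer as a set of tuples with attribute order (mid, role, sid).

{(14, Delta, 40), (14, Echo, 40), (14, Vega, 40), (24, Delta, 27), (24, Echo, 27), (24, Vega, 27), (4, Atlas, 23), (8, Atlas, 23), (8, Delta, 25), (8, Echo, 25), (8, Vega, 25)}

Cast ⋈ Actor (natural join on sname): {(Gus, Xia, Echo, 25, 21), (Gus, Xia, Echo, 27, 5), (Gus, Xia, Echo, 37, 18), (Gus, Xia, Echo, 40, 30), (Ivy, Ada, Atlas, 18, 7), (Ivy, Ada, Atlas, 23, 24), (Ivy, Ada, Atlas, 34, 31), (Ivy, Ada, Atlas, 8, 37), (Jo, Ada, Nova, 18, 7), (Jo, Ada, Nova, 23, 24), (Jo, Ada, Nova, 34, 31), (Jo, Ada, Nova, 8, 37), (Lee, Ada, Nova, 18, 7), (Lee, Ada, Nova, 23, 24), (Lee, Ada, Nova, 34, 31), (Lee, Ada, Nova, 8, 37), (Pat, Xia, Vega, 25, 21), (Pat, Xia, Vega, 27, 5), (Pat, Xia, Vega, 37, 18), (Pat, Xia, Vega, 40, 30), (Quin, Xia, Delta, 25, 21), (Quin, Xia, Delta, 27, 5), (Quin, Xia, Delta, 37, 18), (Quin, Xia, Delta, 40, 30)}
(Cast ⋈ Actor) ⋈ Movie (natural join on sid): {(Gus, Xia, Echo, 25, 21, 8, 1993), (Gus, Xia, Echo, 27, 5, 24, 2024), (Gus, Xia, Echo, 40, 30, 14, 1994), (Ivy, Ada, Atlas, 23, 24, 4, 2020), (Ivy, Ada, Atlas, 23, 24, 8, 2023), (Jo, Ada, Nova, 23, 24, 4, 2020), (Jo, Ada, Nova, 23, 24, 8, 2023), (Lee, Ada, Nova, 23, 24, 4, 2020), (Lee, Ada, Nova, 23, 24, 8, 2023), (Pat, Xia, Vega, 25, 21, 8, 1993), (Pat, Xia, Vega, 27, 5, 24, 2024), (Pat, Xia, Vega, 40, 30, 14, 1994), (Quin, Xia, Delta, 25, 21, 8, 1993), (Quin, Xia, Delta, 27, 5, 24, 2024), (Quin, Xia, Delta, 40, 30, 14, 1994)}
Keep only column(s) sid, mid, year, aid, role, aname: {(23, 4, 2020, 24, Atlas, Ivy), (23, 4, 2020, 24, Nova, Jo), (23, 4, 2020, 24, Nova, Lee), (23, 8, 2023, 24, Atlas, Ivy), (23, 8, 2023, 24, Nova, Jo), (23, 8, 2023, 24, Nova, Lee), (25, 8, 1993, 21, Delta, Quin), (25, 8, 1993, 21, Echo, Gus), (25, 8, 1993, 21, Vega, Pat), (27, 24, 2024, 5, Delta, Quin), (27, 24, 2024, 5, Echo, Gus), (27, 24, 2024, 5, Vega, Pat), (40, 14, 1994, 30, Delta, Quin), (40, 14, 1994, 30, Echo, Gus), (40, 14, 1994, 30, Vega, Pat)}
Filtering on role ≠ Nova leaves {(23, 4, 2020, 24, Atlas, Ivy), (23, 8, 2023, 24, Atlas, Ivy), (25, 8, 1993, 21, Delta, Quin), (25, 8, 1993, 21, Echo, Gus), (25, 8, 1993, 21, Vega, Pat), (27, 24, 2024, 5, Delta, Quin), (27, 24, 2024, 5, Echo, Gus), (27, 24, 2024, 5, Vega, Pat), (40, 14, 1994, 30, Delta, Quin), (40, 14, 1994, 30, Echo, Gus), (40, 14, 1994, 30, Vega, Pat)}.
Keep only column(s) mid, role, sid: {(14, Delta, 40), (14, Echo, 40), (14, Vega, 40), (24, Delta, 27), (24, Echo, 27), (24, Vega, 27), (4, Atlas, 23), (8, Atlas, 23), (8, Delta, 25), (8, Echo, 25), (8, Vega, 25)}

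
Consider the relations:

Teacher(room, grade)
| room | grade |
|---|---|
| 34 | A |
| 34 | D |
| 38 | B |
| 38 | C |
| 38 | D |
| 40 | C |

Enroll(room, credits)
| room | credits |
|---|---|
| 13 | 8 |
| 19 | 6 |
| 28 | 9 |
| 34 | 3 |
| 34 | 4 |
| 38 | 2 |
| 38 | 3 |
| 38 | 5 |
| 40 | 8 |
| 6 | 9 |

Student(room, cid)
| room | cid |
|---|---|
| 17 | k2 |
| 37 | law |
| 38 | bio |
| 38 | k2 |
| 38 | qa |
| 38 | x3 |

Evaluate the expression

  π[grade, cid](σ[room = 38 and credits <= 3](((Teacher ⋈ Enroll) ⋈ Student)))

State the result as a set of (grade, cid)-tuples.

Natural join on room: {(34, A, 3), (34, A, 4), (34, D, 3), (34, D, 4), (38, B, 2), (38, B, 3), (38, B, 5), (38, C, 2), (38, C, 3), (38, C, 5), (38, D, 2), (38, D, 3), (38, D, 5), (40, C, 8)}
Natural join on room: {(38, B, 2, bio), (38, B, 2, k2), (38, B, 2, qa), (38, B, 2, x3), (38, B, 3, bio), (38, B, 3, k2), (38, B, 3, qa), (38, B, 3, x3), (38, B, 5, bio), (38, B, 5, k2), (38, B, 5, qa), (38, B, 5, x3), (38, C, 2, bio), (38, C, 2, k2), (38, C, 2, qa), (38, C, 2, x3), (38, C, 3, bio), (38, C, 3, k2), (38, C, 3, qa), (38, C, 3, x3), (38, C, 5, bio), (38, C, 5, k2), (38, C, 5, qa), (38, C, 5, x3), (38, D, 2, bio), (38, D, 2, k2), (38, D, 2, qa), (38, D, 2, x3), (38, D, 3, bio), (38, D, 3, k2), (38, D, 3, qa), (38, D, 3, x3), (38, D, 5, bio), (38, D, 5, k2), (38, D, 5, qa), (38, D, 5, x3)}
Apply σ_{room = 38 and credits <= 3}; surviving tuples: {(38, B, 2, bio), (38, B, 2, k2), (38, B, 2, qa), (38, B, 2, x3), (38, B, 3, bio), (38, B, 3, k2), (38, B, 3, qa), (38, B, 3, x3), (38, C, 2, bio), (38, C, 2, k2), (38, C, 2, qa), (38, C, 2, x3), (38, C, 3, bio), (38, C, 3, k2), (38, C, 3, qa), (38, C, 3, x3), (38, D, 2, bio), (38, D, 2, k2), (38, D, 2, qa), (38, D, 2, x3), (38, D, 3, bio), (38, D, 3, k2), (38, D, 3, qa), (38, D, 3, x3)}
π[grade, cid]: project onto (grade, cid) (12 duplicate(s) eliminated) → {(B, bio), (B, k2), (B, qa), (B, x3), (C, bio), (C, k2), (C, qa), (C, x3), (D, bio), (D, k2), (D, qa), (D, x3)}

{(B, bio), (B, k2), (B, qa), (B, x3), (C, bio), (C, k2), (C, qa), (C, x3), (D, bio), (D, k2), (D, qa), (D, x3)}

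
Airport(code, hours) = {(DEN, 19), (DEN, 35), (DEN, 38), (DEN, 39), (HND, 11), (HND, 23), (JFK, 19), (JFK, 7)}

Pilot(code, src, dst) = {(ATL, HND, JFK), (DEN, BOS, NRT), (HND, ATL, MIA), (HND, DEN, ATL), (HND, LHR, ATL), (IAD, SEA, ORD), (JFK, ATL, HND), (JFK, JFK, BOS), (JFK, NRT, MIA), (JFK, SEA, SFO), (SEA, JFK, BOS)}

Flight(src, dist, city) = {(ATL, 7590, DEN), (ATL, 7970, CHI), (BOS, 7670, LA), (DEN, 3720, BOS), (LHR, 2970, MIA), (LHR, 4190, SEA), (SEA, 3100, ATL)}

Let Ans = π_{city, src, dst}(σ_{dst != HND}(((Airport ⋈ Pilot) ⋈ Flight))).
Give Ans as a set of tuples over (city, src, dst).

{(ATL, SEA, SFO), (BOS, DEN, ATL), (CHI, ATL, MIA), (DEN, ATL, MIA), (LA, BOS, NRT), (MIA, LHR, ATL), (SEA, LHR, ATL)}

Natural join on code: {(DEN, 19, BOS, NRT), (DEN, 35, BOS, NRT), (DEN, 38, BOS, NRT), (DEN, 39, BOS, NRT), (HND, 11, ATL, MIA), (HND, 11, DEN, ATL), (HND, 11, LHR, ATL), (HND, 23, ATL, MIA), (HND, 23, DEN, ATL), (HND, 23, LHR, ATL), (JFK, 19, ATL, HND), (JFK, 19, JFK, BOS), (JFK, 19, NRT, MIA), (JFK, 19, SEA, SFO), (JFK, 7, ATL, HND), (JFK, 7, JFK, BOS), (JFK, 7, NRT, MIA), (JFK, 7, SEA, SFO)}
Natural join on src: {(DEN, 19, BOS, NRT, 7670, LA), (DEN, 35, BOS, NRT, 7670, LA), (DEN, 38, BOS, NRT, 7670, LA), (DEN, 39, BOS, NRT, 7670, LA), (HND, 11, ATL, MIA, 7590, DEN), (HND, 11, ATL, MIA, 7970, CHI), (HND, 11, DEN, ATL, 3720, BOS), (HND, 11, LHR, ATL, 2970, MIA), (HND, 11, LHR, ATL, 4190, SEA), (HND, 23, ATL, MIA, 7590, DEN), (HND, 23, ATL, MIA, 7970, CHI), (HND, 23, DEN, ATL, 3720, BOS), (HND, 23, LHR, ATL, 2970, MIA), (HND, 23, LHR, ATL, 4190, SEA), (JFK, 19, ATL, HND, 7590, DEN), (JFK, 19, ATL, HND, 7970, CHI), (JFK, 19, SEA, SFO, 3100, ATL), (JFK, 7, ATL, HND, 7590, DEN), (JFK, 7, ATL, HND, 7970, CHI), (JFK, 7, SEA, SFO, 3100, ATL)}
Filtering on dst != HND leaves {(DEN, 19, BOS, NRT, 7670, LA), (DEN, 35, BOS, NRT, 7670, LA), (DEN, 38, BOS, NRT, 7670, LA), (DEN, 39, BOS, NRT, 7670, LA), (HND, 11, ATL, MIA, 7590, DEN), (HND, 11, ATL, MIA, 7970, CHI), (HND, 11, DEN, ATL, 3720, BOS), (HND, 11, LHR, ATL, 2970, MIA), (HND, 11, LHR, ATL, 4190, SEA), (HND, 23, ATL, MIA, 7590, DEN), (HND, 23, ATL, MIA, 7970, CHI), (HND, 23, DEN, ATL, 3720, BOS), (HND, 23, LHR, ATL, 2970, MIA), (HND, 23, LHR, ATL, 4190, SEA), (JFK, 19, SEA, SFO, 3100, ATL), (JFK, 7, SEA, SFO, 3100, ATL)}.
Keep only column(s) city, src, dst (9 duplicate(s) eliminated): {(ATL, SEA, SFO), (BOS, DEN, ATL), (CHI, ATL, MIA), (DEN, ATL, MIA), (LA, BOS, NRT), (MIA, LHR, ATL), (SEA, LHR, ATL)}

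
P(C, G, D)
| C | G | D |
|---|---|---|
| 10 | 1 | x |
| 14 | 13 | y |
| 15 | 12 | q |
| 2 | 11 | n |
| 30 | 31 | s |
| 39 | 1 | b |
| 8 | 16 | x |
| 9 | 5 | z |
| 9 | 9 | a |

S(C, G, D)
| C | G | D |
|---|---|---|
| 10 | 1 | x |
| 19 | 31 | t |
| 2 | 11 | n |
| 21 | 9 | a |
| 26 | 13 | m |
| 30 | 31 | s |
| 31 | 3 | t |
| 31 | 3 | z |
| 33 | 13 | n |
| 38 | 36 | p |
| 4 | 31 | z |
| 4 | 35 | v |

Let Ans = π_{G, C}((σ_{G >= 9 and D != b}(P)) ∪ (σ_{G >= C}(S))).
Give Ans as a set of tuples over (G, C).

{(11, 2), (12, 15), (13, 14), (16, 8), (31, 19), (31, 30), (31, 4), (35, 4), (9, 9)}

Filtering on G >= 9 and D != b leaves {(14, 13, y), (15, 12, q), (2, 11, n), (30, 31, s), (8, 16, x), (9, 9, a)}.
Filtering on G >= C leaves {(19, 31, t), (2, 11, n), (30, 31, s), (4, 31, z), (4, 35, v)}.
Union: {(14, 13, y), (15, 12, q), (2, 11, n), (30, 31, s), (8, 16, x), (9, 9, a)} with {(19, 31, t), (2, 11, n), (30, 31, s), (4, 31, z), (4, 35, v)} → {(14, 13, y), (15, 12, q), (19, 31, t), (2, 11, n), (30, 31, s), (4, 31, z), (4, 35, v), (8, 16, x), (9, 9, a)}
π_{G, C} gives {(11, 2), (12, 15), (13, 14), (16, 8), (31, 19), (31, 30), (31, 4), (35, 4), (9, 9)}.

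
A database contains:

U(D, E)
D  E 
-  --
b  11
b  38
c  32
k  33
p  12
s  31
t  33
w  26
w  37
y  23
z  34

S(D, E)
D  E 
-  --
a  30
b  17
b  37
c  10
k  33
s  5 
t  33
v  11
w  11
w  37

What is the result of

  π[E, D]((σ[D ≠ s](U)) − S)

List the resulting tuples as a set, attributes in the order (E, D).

σ[D ≠ s]: keep tuples satisfying D ≠ s → {(b, 11), (b, 38), (c, 32), (k, 33), (p, 12), (t, 33), (w, 26), (w, 37), (y, 23), (z, 34)}
Set difference of the two operands is {(b, 11), (b, 38), (c, 32), (p, 12), (w, 26), (y, 23), (z, 34)}.
π[E, D]: project onto (E, D) → {(11, b), (12, p), (23, y), (26, w), (32, c), (34, z), (38, b)}

{(11, b), (12, p), (23, y), (26, w), (32, c), (34, z), (38, b)}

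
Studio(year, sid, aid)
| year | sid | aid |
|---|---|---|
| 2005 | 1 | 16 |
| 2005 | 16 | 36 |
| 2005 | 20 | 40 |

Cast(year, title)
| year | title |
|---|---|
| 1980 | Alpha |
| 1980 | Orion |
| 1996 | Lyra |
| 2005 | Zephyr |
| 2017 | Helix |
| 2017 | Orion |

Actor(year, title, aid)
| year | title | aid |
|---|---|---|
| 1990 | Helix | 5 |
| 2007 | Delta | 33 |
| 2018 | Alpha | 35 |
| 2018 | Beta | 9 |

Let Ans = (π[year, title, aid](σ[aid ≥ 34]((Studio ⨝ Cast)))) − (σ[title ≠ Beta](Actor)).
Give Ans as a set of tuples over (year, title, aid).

Studio ⋈ Cast (natural join on year): {(2005, 1, 16, Zephyr), (2005, 16, 36, Zephyr), (2005, 20, 40, Zephyr)}
σ[aid ≥ 34]: keep tuples satisfying aid ≥ 34 → {(2005, 16, 36, Zephyr), (2005, 20, 40, Zephyr)}
Keep only column(s) year, title, aid: {(2005, Zephyr, 36), (2005, Zephyr, 40)}
σ[title ≠ Beta]: keep tuples satisfying title ≠ Beta → {(1990, Helix, 5), (2007, Delta, 33), (2018, Alpha, 35)}
Difference: {(2005, Zephyr, 36), (2005, Zephyr, 40)} with {(1990, Helix, 5), (2007, Delta, 33), (2018, Alpha, 35)} → {(2005, Zephyr, 36), (2005, Zephyr, 40)}

{(2005, Zephyr, 36), (2005, Zephyr, 40)}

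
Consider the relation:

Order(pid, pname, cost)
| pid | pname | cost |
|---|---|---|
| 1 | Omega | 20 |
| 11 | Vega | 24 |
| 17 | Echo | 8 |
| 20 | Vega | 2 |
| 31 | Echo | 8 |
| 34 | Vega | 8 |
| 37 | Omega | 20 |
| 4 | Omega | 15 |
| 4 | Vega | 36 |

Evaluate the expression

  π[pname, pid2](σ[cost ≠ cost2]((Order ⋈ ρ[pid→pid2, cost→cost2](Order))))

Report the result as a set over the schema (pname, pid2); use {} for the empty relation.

{(Omega, 1), (Omega, 37), (Omega, 4), (Vega, 11), (Vega, 20), (Vega, 34), (Vega, 4)}

ρ[pid→pid2, cost→cost2]: schema becomes (pid2, pname, cost2); tuples unchanged.
Joining Order and ρ[pid→pid2, cost→cost2](Order) on pname yields {(1, Omega, 20, 1, 20), (1, Omega, 20, 37, 20), (1, Omega, 20, 4, 15), (11, Vega, 24, 11, 24), (11, Vega, 24, 20, 2), (11, Vega, 24, 34, 8), (11, Vega, 24, 4, 36), (17, Echo, 8, 17, 8), (17, Echo, 8, 31, 8), (20, Vega, 2, 11, 24), (20, Vega, 2, 20, 2), (20, Vega, 2, 34, 8), (20, Vega, 2, 4, 36), (31, Echo, 8, 17, 8), (31, Echo, 8, 31, 8), (34, Vega, 8, 11, 24), (34, Vega, 8, 20, 2), (34, Vega, 8, 34, 8), (34, Vega, 8, 4, 36), (37, Omega, 20, 1, 20), (37, Omega, 20, 37, 20), (37, Omega, 20, 4, 15), (4, Omega, 15, 1, 20), (4, Omega, 15, 37, 20), (4, Omega, 15, 4, 15), (4, Vega, 36, 11, 24), (4, Vega, 36, 20, 2), (4, Vega, 36, 34, 8), (4, Vega, 36, 4, 36)}.
Filtering on cost ≠ cost2 leaves {(1, Omega, 20, 4, 15), (11, Vega, 24, 20, 2), (11, Vega, 24, 34, 8), (11, Vega, 24, 4, 36), (20, Vega, 2, 11, 24), (20, Vega, 2, 34, 8), (20, Vega, 2, 4, 36), (34, Vega, 8, 11, 24), (34, Vega, 8, 20, 2), (34, Vega, 8, 4, 36), (37, Omega, 20, 4, 15), (4, Omega, 15, 1, 20), (4, Omega, 15, 37, 20), (4, Vega, 36, 11, 24), (4, Vega, 36, 20, 2), (4, Vega, 36, 34, 8)}.
Projecting to pname, pid2 (9 duplicate(s) eliminated): {(Omega, 1), (Omega, 37), (Omega, 4), (Vega, 11), (Vega, 20), (Vega, 34), (Vega, 4)}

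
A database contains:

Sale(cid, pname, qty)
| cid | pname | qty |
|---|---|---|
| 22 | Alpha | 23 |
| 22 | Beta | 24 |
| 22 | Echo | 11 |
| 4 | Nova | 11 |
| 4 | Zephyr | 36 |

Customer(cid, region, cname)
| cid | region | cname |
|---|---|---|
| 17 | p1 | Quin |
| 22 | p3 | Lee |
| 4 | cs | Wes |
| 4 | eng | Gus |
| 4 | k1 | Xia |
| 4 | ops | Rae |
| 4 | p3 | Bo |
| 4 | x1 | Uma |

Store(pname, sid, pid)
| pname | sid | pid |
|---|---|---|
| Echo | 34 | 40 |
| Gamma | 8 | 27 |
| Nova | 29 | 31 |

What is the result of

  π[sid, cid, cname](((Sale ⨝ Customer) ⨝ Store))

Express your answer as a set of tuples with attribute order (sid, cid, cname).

Joining Sale and Customer on cid yields {(22, Alpha, 23, p3, Lee), (22, Beta, 24, p3, Lee), (22, Echo, 11, p3, Lee), (4, Nova, 11, cs, Wes), (4, Nova, 11, eng, Gus), (4, Nova, 11, k1, Xia), (4, Nova, 11, ops, Rae), (4, Nova, 11, p3, Bo), (4, Nova, 11, x1, Uma), (4, Zephyr, 36, cs, Wes), (4, Zephyr, 36, eng, Gus), (4, Zephyr, 36, k1, Xia), (4, Zephyr, 36, ops, Rae), (4, Zephyr, 36, p3, Bo), (4, Zephyr, 36, x1, Uma)}.
Joining (Sale ⨝ Customer) and Store on pname yields {(22, Echo, 11, p3, Lee, 34, 40), (4, Nova, 11, cs, Wes, 29, 31), (4, Nova, 11, eng, Gus, 29, 31), (4, Nova, 11, k1, Xia, 29, 31), (4, Nova, 11, ops, Rae, 29, 31), (4, Nova, 11, p3, Bo, 29, 31), (4, Nova, 11, x1, Uma, 29, 31)}.
Keep only column(s) sid, cid, cname: {(29, 4, Bo), (29, 4, Gus), (29, 4, Rae), (29, 4, Uma), (29, 4, Wes), (29, 4, Xia), (34, 22, Lee)}

{(29, 4, Bo), (29, 4, Gus), (29, 4, Rae), (29, 4, Uma), (29, 4, Wes), (29, 4, Xia), (34, 22, Lee)}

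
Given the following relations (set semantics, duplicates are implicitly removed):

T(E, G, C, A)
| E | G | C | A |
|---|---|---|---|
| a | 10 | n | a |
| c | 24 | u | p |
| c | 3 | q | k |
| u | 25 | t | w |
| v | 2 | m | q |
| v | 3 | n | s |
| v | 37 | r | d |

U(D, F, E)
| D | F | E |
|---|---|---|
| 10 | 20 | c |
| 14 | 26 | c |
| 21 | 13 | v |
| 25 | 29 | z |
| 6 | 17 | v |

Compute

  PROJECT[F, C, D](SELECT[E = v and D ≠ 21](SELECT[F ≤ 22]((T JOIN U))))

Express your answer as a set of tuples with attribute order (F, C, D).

Natural join on E: {(c, 24, u, p, 10, 20), (c, 24, u, p, 14, 26), (c, 3, q, k, 10, 20), (c, 3, q, k, 14, 26), (v, 2, m, q, 21, 13), (v, 2, m, q, 6, 17), (v, 3, n, s, 21, 13), (v, 3, n, s, 6, 17), (v, 37, r, d, 21, 13), (v, 37, r, d, 6, 17)}
Apply σ_{F ≤ 22}; surviving tuples: {(c, 24, u, p, 10, 20), (c, 3, q, k, 10, 20), (v, 2, m, q, 21, 13), (v, 2, m, q, 6, 17), (v, 3, n, s, 21, 13), (v, 3, n, s, 6, 17), (v, 37, r, d, 21, 13), (v, 37, r, d, 6, 17)}
Apply σ_{E = v and D ≠ 21}; surviving tuples: {(v, 2, m, q, 6, 17), (v, 3, n, s, 6, 17), (v, 37, r, d, 6, 17)}
Keep only column(s) F, C, D: {(17, m, 6), (17, n, 6), (17, r, 6)}

{(17, m, 6), (17, n, 6), (17, r, 6)}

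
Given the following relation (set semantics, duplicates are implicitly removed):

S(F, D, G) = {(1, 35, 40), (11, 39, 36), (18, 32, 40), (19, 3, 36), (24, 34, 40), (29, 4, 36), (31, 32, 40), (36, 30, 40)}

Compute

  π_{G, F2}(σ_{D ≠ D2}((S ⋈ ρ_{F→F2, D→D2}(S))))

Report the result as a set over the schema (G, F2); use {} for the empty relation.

{(36, 11), (36, 19), (36, 29), (40, 1), (40, 18), (40, 24), (40, 31), (40, 36)}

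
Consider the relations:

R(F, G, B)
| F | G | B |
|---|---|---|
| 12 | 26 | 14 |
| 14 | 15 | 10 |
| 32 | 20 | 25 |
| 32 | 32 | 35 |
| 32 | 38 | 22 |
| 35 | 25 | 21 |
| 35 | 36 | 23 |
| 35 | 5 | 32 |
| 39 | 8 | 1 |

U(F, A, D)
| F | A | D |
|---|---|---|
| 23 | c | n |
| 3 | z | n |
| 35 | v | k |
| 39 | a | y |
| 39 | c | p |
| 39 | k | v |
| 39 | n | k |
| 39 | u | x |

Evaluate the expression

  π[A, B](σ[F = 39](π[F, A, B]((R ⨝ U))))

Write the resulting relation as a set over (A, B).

{(a, 1), (c, 1), (k, 1), (n, 1), (u, 1)}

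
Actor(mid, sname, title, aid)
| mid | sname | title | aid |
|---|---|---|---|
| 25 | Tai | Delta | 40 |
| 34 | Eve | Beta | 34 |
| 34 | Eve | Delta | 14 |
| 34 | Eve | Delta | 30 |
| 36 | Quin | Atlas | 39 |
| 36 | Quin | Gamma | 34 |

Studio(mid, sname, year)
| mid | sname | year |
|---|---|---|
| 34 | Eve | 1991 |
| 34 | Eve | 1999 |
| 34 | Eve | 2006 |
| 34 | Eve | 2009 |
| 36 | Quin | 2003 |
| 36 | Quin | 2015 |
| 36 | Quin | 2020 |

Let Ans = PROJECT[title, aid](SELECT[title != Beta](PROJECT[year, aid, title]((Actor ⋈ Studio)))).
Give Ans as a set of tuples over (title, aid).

{(Atlas, 39), (Delta, 14), (Delta, 30), (Gamma, 34)}

Joining Actor and Studio on mid, sname yields {(34, Eve, Beta, 34, 1991), (34, Eve, Beta, 34, 1999), (34, Eve, Beta, 34, 2006), (34, Eve, Beta, 34, 2009), (34, Eve, Delta, 14, 1991), (34, Eve, Delta, 14, 1999), (34, Eve, Delta, 14, 2006), (34, Eve, Delta, 14, 2009), (34, Eve, Delta, 30, 1991), (34, Eve, Delta, 30, 1999), (34, Eve, Delta, 30, 2006), (34, Eve, Delta, 30, 2009), (36, Quin, Atlas, 39, 2003), (36, Quin, Atlas, 39, 2015), (36, Quin, Atlas, 39, 2020), (36, Quin, Gamma, 34, 2003), (36, Quin, Gamma, 34, 2015), (36, Quin, Gamma, 34, 2020)}.
π[year, aid, title]: project onto (year, aid, title) → {(1991, 14, Delta), (1991, 30, Delta), (1991, 34, Beta), (1999, 14, Delta), (1999, 30, Delta), (1999, 34, Beta), (2003, 34, Gamma), (2003, 39, Atlas), (2006, 14, Delta), (2006, 30, Delta), (2006, 34, Beta), (2009, 14, Delta), (2009, 30, Delta), (2009, 34, Beta), (2015, 34, Gamma), (2015, 39, Atlas), (2020, 34, Gamma), (2020, 39, Atlas)}
Filtering on title != Beta leaves {(1991, 14, Delta), (1991, 30, Delta), (1999, 14, Delta), (1999, 30, Delta), (2003, 34, Gamma), (2003, 39, Atlas), (2006, 14, Delta), (2006, 30, Delta), (2009, 14, Delta), (2009, 30, Delta), (2015, 34, Gamma), (2015, 39, Atlas), (2020, 34, Gamma), (2020, 39, Atlas)}.
π[title, aid]: project onto (title, aid) (10 duplicate(s) eliminated) → {(Atlas, 39), (Delta, 14), (Delta, 30), (Gamma, 34)}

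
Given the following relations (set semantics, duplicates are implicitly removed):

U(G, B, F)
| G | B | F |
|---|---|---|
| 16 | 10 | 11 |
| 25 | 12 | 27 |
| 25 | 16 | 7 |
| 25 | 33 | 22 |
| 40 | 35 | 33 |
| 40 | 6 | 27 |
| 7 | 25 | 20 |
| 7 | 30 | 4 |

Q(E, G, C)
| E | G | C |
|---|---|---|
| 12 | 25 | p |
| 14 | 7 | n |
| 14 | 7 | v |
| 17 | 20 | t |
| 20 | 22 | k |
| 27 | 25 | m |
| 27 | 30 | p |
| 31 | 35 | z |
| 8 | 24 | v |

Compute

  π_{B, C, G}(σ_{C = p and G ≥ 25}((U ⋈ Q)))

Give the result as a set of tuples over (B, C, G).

{(12, p, 25), (16, p, 25), (33, p, 25)}

Joining U and Q on G yields {(25, 12, 27, 12, p), (25, 12, 27, 27, m), (25, 16, 7, 12, p), (25, 16, 7, 27, m), (25, 33, 22, 12, p), (25, 33, 22, 27, m), (7, 25, 20, 14, n), (7, 25, 20, 14, v), (7, 30, 4, 14, n), (7, 30, 4, 14, v)}.
Filtering on C = p and G ≥ 25 leaves {(25, 12, 27, 12, p), (25, 16, 7, 12, p), (25, 33, 22, 12, p)}.
π[B, C, G]: project onto (B, C, G) → {(12, p, 25), (16, p, 25), (33, p, 25)}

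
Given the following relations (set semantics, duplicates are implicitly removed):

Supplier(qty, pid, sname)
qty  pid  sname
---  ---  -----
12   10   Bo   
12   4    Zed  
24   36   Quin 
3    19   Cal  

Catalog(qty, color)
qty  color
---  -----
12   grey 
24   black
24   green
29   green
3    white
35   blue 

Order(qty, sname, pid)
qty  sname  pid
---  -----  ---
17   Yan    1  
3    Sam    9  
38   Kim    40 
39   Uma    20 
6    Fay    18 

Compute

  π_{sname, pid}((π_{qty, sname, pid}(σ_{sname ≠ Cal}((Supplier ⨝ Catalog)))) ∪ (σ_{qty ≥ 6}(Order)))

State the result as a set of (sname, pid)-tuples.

{(Bo, 10), (Fay, 18), (Kim, 40), (Quin, 36), (Uma, 20), (Yan, 1), (Zed, 4)}

Supplier ⋈ Catalog (natural join on qty): {(12, 10, Bo, grey), (12, 4, Zed, grey), (24, 36, Quin, black), (24, 36, Quin, green), (3, 19, Cal, white)}
Selection sname ≠ Cal: {(12, 10, Bo, grey), (12, 4, Zed, grey), (24, 36, Quin, black), (24, 36, Quin, green)}
Keep only column(s) qty, sname, pid (1 duplicate(s) eliminated): {(12, Bo, 10), (12, Zed, 4), (24, Quin, 36)}
Selection qty ≥ 6: {(17, Yan, 1), (38, Kim, 40), (39, Uma, 20), (6, Fay, 18)}
Union: {(12, Bo, 10), (12, Zed, 4), (24, Quin, 36)} with {(17, Yan, 1), (38, Kim, 40), (39, Uma, 20), (6, Fay, 18)} → {(12, Bo, 10), (12, Zed, 4), (17, Yan, 1), (24, Quin, 36), (38, Kim, 40), (39, Uma, 20), (6, Fay, 18)}
Keep only column(s) sname, pid: {(Bo, 10), (Fay, 18), (Kim, 40), (Quin, 36), (Uma, 20), (Yan, 1), (Zed, 4)}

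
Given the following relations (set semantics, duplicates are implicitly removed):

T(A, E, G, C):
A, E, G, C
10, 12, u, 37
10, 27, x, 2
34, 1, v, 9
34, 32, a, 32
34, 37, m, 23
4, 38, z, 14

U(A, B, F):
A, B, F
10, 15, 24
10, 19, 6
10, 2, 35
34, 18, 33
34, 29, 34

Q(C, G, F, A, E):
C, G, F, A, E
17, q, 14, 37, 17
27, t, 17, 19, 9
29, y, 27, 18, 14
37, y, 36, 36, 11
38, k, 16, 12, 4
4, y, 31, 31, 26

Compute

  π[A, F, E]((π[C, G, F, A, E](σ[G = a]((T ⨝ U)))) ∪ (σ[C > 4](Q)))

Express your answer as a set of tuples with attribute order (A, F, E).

T ⋈ U (natural join on A): {(10, 12, u, 37, 15, 24), (10, 12, u, 37, 19, 6), (10, 12, u, 37, 2, 35), (10, 27, x, 2, 15, 24), (10, 27, x, 2, 19, 6), (10, 27, x, 2, 2, 35), (34, 1, v, 9, 18, 33), (34, 1, v, 9, 29, 34), (34, 32, a, 32, 18, 33), (34, 32, a, 32, 29, 34), (34, 37, m, 23, 18, 33), (34, 37, m, 23, 29, 34)}
Selection G = a: {(34, 32, a, 32, 18, 33), (34, 32, a, 32, 29, 34)}
Projecting to C, G, F, A, E: {(32, a, 33, 34, 32), (32, a, 34, 34, 32)}
Selection C > 4: {(17, q, 14, 37, 17), (27, t, 17, 19, 9), (29, y, 27, 18, 14), (37, y, 36, 36, 11), (38, k, 16, 12, 4)}
Set union of the two operands is {(17, q, 14, 37, 17), (27, t, 17, 19, 9), (29, y, 27, 18, 14), (32, a, 33, 34, 32), (32, a, 34, 34, 32), (37, y, 36, 36, 11), (38, k, 16, 12, 4)}.
Projecting to A, F, E: {(12, 16, 4), (18, 27, 14), (19, 17, 9), (34, 33, 32), (34, 34, 32), (36, 36, 11), (37, 14, 17)}

{(12, 16, 4), (18, 27, 14), (19, 17, 9), (34, 33, 32), (34, 34, 32), (36, 36, 11), (37, 14, 17)}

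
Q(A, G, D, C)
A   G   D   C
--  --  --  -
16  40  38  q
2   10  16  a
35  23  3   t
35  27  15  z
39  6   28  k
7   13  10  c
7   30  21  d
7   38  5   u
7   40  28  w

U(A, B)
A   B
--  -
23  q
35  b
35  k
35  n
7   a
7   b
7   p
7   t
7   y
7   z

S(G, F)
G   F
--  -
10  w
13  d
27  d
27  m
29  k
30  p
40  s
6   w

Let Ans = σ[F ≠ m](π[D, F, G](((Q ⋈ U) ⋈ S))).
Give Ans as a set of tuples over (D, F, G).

Natural join on A: {(35, 23, 3, t, b), (35, 23, 3, t, k), (35, 23, 3, t, n), (35, 27, 15, z, b), (35, 27, 15, z, k), (35, 27, 15, z, n), (7, 13, 10, c, a), (7, 13, 10, c, b), (7, 13, 10, c, p), (7, 13, 10, c, t), (7, 13, 10, c, y), (7, 13, 10, c, z), (7, 30, 21, d, a), (7, 30, 21, d, b), (7, 30, 21, d, p), (7, 30, 21, d, t), (7, 30, 21, d, y), (7, 30, 21, d, z), (7, 38, 5, u, a), (7, 38, 5, u, b), (7, 38, 5, u, p), (7, 38, 5, u, t), (7, 38, 5, u, y), (7, 38, 5, u, z), (7, 40, 28, w, a), (7, 40, 28, w, b), (7, 40, 28, w, p), (7, 40, 28, w, t), (7, 40, 28, w, y), (7, 40, 28, w, z)}
Natural join on G: {(35, 27, 15, z, b, d), (35, 27, 15, z, b, m), (35, 27, 15, z, k, d), (35, 27, 15, z, k, m), (35, 27, 15, z, n, d), (35, 27, 15, z, n, m), (7, 13, 10, c, a, d), (7, 13, 10, c, b, d), (7, 13, 10, c, p, d), (7, 13, 10, c, t, d), (7, 13, 10, c, y, d), (7, 13, 10, c, z, d), (7, 30, 21, d, a, p), (7, 30, 21, d, b, p), (7, 30, 21, d, p, p), (7, 30, 21, d, t, p), (7, 30, 21, d, y, p), (7, 30, 21, d, z, p), (7, 40, 28, w, a, s), (7, 40, 28, w, b, s), (7, 40, 28, w, p, s), (7, 40, 28, w, t, s), (7, 40, 28, w, y, s), (7, 40, 28, w, z, s)}
Keep only column(s) D, F, G (19 duplicate(s) eliminated): {(10, d, 13), (15, d, 27), (15, m, 27), (21, p, 30), (28, s, 40)}
σ[F ≠ m]: keep tuples satisfying F ≠ m → {(10, d, 13), (15, d, 27), (21, p, 30), (28, s, 40)}

{(10, d, 13), (15, d, 27), (21, p, 30), (28, s, 40)}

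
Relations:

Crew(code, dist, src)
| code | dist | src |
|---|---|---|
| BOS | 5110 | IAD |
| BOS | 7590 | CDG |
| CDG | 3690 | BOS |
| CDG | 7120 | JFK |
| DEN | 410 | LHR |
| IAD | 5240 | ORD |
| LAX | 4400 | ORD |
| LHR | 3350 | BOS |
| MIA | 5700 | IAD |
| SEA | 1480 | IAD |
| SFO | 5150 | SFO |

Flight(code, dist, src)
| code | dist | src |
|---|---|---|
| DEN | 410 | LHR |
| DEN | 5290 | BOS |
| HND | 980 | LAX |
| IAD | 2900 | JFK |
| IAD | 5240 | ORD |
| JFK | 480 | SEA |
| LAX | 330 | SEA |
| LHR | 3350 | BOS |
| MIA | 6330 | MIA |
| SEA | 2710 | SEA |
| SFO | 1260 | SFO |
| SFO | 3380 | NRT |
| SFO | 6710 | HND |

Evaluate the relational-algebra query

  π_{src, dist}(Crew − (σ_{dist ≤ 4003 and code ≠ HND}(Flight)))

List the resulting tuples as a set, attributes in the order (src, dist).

σ[dist ≤ 4003 and code ≠ HND]: keep tuples satisfying dist ≤ 4003 and code ≠ HND → {(DEN, 410, LHR), (IAD, 2900, JFK), (JFK, 480, SEA), (LAX, 330, SEA), (LHR, 3350, BOS), (SEA, 2710, SEA), (SFO, 1260, SFO), (SFO, 3380, NRT)}
Taking the difference: {(BOS, 5110, IAD), (BOS, 7590, CDG), (CDG, 3690, BOS), (CDG, 7120, JFK), (IAD, 5240, ORD), (LAX, 4400, ORD), (MIA, 5700, IAD), (SEA, 1480, IAD), (SFO, 5150, SFO)}
π_{src, dist} gives {(BOS, 3690), (CDG, 7590), (IAD, 1480), (IAD, 5110), (IAD, 5700), (JFK, 7120), (ORD, 4400), (ORD, 5240), (SFO, 5150)}.

{(BOS, 3690), (CDG, 7590), (IAD, 1480), (IAD, 5110), (IAD, 5700), (JFK, 7120), (ORD, 4400), (ORD, 5240), (SFO, 5150)}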